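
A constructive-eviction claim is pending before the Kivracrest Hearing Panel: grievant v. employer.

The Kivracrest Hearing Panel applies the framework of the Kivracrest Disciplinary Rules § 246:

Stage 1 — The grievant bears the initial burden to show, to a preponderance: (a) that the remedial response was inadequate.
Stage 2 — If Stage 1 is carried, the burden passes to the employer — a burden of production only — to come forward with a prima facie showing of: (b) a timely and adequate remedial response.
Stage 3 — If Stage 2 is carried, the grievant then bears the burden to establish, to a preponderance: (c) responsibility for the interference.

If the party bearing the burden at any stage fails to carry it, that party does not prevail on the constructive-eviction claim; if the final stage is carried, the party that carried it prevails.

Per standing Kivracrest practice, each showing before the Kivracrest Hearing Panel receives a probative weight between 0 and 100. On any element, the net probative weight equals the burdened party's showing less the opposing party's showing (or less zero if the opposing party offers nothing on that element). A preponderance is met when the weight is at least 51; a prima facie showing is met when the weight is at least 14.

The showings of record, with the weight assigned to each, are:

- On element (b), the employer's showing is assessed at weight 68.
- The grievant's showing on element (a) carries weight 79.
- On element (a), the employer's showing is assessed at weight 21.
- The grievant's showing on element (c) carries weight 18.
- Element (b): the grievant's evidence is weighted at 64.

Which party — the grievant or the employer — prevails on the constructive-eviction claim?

Stage 1 (grievant, a preponderance, weight is at least 51): (a) net 79−21=58 ≥ 51 — meets.
  Stage 1 carried; the burden shifts to the employer.
Stage 2 (employer, a prima facie showing, weight is at least 14): (b) net 68−64=4 < 14 — fails.
  Not every element is met, so the employer fails to carry Stage 2.
The grievant prevails.

grievant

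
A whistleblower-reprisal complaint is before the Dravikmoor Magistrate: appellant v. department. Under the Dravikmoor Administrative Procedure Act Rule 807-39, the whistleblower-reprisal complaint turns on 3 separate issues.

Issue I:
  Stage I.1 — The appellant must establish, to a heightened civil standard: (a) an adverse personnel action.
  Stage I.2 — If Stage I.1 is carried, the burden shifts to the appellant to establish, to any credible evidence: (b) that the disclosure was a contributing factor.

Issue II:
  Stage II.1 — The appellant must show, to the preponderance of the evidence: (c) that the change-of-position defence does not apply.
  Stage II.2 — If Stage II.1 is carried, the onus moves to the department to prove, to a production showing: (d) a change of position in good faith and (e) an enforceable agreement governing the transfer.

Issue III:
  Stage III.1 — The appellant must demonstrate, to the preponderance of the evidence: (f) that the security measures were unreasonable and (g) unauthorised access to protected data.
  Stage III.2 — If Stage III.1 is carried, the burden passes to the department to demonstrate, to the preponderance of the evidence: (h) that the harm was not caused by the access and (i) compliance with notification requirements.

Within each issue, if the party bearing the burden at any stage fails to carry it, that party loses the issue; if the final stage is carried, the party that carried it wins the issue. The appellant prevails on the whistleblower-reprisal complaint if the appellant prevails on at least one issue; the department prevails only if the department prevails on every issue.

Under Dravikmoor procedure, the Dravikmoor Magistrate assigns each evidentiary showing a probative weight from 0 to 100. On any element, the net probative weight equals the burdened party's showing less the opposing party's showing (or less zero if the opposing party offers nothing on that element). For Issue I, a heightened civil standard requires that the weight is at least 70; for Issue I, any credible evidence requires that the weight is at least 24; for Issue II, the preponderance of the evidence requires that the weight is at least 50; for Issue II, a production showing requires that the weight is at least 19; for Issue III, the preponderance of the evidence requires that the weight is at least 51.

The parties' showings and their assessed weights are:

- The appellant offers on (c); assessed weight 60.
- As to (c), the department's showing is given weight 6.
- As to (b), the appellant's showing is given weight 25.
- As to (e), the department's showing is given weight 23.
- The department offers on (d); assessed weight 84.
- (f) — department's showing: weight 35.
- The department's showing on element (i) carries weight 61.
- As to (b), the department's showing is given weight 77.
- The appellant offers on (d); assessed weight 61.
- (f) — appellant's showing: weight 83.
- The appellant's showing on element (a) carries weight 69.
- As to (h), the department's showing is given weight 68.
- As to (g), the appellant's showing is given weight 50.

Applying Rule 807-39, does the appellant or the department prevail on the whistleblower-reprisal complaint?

— Issue I —
Stage I.1 — burden on appellant; standard: a heightened civil standard (weight is at least 70).
    (a): 69 < 70 [not met]
  Not every element is met, so the appellant fails to carry Stage I.1.
So the department prevails on this issue.
— Issue II —
At Stage II.1 the appellant must meet the preponderance of the evidence (weight is at least 50): on (c) the weight is 60 less the opposing 6 gives net 54, ≥ 50, so (c) meets the standard.
  All elements met. The burden passes to the department.
At Stage II.2 the department must meet a production showing (weight is at least 19): on (d) the weight is 84 less the opposing 61 gives net 23, ≥ 19, so (d) meets the standard; on (e) the weight is 23, ≥ 19, so (e) meets the standard.
  The department carries the last stage.
All stages carried — the department prevails on this issue.
— Issue III —
Stage III.1 — burden on appellant; standard: the preponderance of the evidence (weight is at least 51).
    (f): 83 − 35 = 48 < 51 [not met]
    (g): 50 < 51 [not met]
  Not every element is met, so the appellant fails to carry Stage III.1.
The analysis ends at Stage III.1; the department prevails on this issue.
Per-issue: Issue I → department; Issue II → department; Issue III → department. The appellant must prevail on at least one issue; overall, the department prevails.

department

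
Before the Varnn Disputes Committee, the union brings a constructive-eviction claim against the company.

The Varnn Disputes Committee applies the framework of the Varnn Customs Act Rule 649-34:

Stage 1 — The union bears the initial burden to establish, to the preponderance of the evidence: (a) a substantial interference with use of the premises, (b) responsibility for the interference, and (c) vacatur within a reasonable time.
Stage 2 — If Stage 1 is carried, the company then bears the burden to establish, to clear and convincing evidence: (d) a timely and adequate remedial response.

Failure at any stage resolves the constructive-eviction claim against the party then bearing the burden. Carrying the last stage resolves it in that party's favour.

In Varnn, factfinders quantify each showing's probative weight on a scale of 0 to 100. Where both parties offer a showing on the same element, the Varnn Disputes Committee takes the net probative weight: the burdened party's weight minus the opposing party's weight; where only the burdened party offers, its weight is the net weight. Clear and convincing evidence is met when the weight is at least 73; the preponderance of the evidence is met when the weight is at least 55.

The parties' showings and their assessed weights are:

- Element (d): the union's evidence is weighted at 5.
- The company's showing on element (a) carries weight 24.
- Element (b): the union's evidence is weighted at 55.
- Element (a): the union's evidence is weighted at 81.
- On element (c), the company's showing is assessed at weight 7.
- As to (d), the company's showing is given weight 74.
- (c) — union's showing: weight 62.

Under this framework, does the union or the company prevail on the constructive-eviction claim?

Stage 1 — burden on union; standard: the preponderance of the evidence (weight is at least 55).
    (a): 81 − 24 = 57 ≥ 55 [met]
    (b): 55 ≥ 55 [met]
    (c): 62 − 7 = 55 ≥ 55 [met]
  The union carries Stage 1; the company now bears the burden.
Stage 2 — burden on company; standard: clear and convincing evidence (weight is at least 73).
    (d): 74 − 5 = 69 < 73 [not met]
  Not every element is met, so the company fails to carry Stage 2.
So the union prevails.

union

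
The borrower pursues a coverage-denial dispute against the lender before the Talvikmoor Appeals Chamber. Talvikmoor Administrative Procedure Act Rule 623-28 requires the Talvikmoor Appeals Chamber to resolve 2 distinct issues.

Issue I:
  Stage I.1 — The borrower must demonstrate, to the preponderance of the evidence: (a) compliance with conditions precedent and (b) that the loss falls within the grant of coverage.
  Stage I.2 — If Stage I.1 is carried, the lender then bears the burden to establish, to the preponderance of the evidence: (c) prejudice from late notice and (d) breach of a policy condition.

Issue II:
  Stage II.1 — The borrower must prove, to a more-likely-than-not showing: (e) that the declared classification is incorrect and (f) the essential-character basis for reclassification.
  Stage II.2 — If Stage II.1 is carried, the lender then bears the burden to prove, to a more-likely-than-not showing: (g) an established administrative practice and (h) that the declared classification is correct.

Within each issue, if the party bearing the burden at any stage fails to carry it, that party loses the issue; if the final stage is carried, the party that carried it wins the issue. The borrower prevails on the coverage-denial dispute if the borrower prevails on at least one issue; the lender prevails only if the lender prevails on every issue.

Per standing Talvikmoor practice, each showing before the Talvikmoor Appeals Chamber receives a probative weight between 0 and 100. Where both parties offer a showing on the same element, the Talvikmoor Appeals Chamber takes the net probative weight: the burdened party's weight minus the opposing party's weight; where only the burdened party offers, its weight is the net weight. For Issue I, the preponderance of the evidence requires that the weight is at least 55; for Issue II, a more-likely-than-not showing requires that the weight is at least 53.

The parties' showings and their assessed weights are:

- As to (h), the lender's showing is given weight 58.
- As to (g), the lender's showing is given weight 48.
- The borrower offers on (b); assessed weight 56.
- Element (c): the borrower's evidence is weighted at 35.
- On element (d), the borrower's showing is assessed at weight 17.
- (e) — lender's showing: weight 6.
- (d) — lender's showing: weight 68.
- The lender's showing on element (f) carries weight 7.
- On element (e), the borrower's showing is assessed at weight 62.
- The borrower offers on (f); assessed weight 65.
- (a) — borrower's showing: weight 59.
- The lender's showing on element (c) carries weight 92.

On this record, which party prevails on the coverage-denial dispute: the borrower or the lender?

— Issue I —
At Stage I.1 the borrower must meet the preponderance of the evidence (weight is at least 55): on (a) the weight is 59, which does reach 55, so (a) meets the standard; on (b) the weight is 56, which does reach 55, so (b) meets the standard.
  Stage I.1 carried; the burden shifts to the lender.
At Stage I.2 the lender must meet the preponderance of the evidence (weight is at least 55): on (c) the weight is 92 less the opposing 35 gives net 57, ≥ 55, so (c) meets the standard; on (d) the weight is 68 less the opposing 17 gives net 51, < 55, so (d) does not meet the standard.
  The lender does not carry Stage I.2.
So the borrower prevails on this issue.
— Issue II —
Stage II.1 (borrower, a more-likely-than-not showing, weight is at least 53): (e) net 62−6=56 ≥ 53 — meets; (f) net 65−7=58 ≥ 53 — meets.
  Stage II.1 carried; the burden shifts to the lender.
Stage II.2 (lender, a more-likely-than-not showing, weight is at least 53): (g) 48 < 53 — fails; (h) 58 ≥ 53 — meets.
  Stage II.2 not carried; the lender fails its burden.
The borrower prevails on this issue.
Per-issue: Issue I → borrower; Issue II → borrower. The borrower must prevail on at least one issue; overall, the borrower prevails.

borrower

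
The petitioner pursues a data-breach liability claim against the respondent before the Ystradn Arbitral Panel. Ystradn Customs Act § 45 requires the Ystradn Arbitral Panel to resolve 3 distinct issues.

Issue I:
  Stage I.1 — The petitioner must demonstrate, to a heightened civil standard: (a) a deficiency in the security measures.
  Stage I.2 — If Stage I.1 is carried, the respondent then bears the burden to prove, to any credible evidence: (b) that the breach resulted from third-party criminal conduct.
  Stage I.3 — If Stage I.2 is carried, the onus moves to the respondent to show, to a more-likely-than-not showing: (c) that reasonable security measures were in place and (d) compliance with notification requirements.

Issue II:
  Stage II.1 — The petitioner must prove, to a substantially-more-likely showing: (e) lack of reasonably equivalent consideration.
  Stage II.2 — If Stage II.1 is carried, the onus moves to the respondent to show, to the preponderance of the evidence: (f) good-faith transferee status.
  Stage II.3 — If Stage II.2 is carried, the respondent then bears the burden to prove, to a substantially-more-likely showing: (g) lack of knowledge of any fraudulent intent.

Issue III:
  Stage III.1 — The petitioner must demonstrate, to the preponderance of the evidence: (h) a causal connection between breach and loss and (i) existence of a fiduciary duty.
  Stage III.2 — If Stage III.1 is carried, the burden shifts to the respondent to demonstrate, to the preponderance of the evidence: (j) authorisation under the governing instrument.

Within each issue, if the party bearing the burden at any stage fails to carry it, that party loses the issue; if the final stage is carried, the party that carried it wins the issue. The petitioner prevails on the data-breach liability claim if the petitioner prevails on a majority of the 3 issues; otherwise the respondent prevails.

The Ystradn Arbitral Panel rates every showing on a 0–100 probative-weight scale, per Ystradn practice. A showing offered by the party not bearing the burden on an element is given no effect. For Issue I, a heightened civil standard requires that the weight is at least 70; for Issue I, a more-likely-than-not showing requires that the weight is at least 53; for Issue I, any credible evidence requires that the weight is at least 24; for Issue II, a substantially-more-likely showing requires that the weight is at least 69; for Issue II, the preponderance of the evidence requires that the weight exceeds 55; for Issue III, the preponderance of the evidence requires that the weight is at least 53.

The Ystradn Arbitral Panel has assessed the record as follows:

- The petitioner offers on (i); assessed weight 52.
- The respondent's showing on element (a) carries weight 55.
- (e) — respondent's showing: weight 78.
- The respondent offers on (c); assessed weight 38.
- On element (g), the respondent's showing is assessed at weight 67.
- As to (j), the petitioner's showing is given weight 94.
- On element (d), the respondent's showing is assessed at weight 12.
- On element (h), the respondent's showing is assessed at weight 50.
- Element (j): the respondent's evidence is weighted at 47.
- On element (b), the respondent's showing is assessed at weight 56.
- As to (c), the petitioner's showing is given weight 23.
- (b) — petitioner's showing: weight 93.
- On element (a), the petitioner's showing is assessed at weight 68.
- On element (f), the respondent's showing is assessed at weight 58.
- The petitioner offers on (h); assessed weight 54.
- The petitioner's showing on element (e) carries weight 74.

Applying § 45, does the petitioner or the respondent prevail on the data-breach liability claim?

respondent

— Issue I —
Stage I.1 — burden on petitioner; standard: a heightened civil standard (weight is at least 70).
    (a): 68 (respondent's 55 disregarded) < 70 [not met]
  Not every element is met, so the petitioner fails to carry Stage I.1.
The analysis ends at Stage I.1; the respondent prevails on this issue.
— Issue II —
Stage II.1 — burden on petitioner; standard: a substantially-more-likely showing (weight is at least 69).
    (e): 74 (respondent's 78 disregarded) ≥ 69 [met]
  Stage II.1 carried; the burden shifts to the respondent.
Stage II.2 — burden on respondent; standard: the preponderance of the evidence (weight exceeds 55).
    (f): 58 > 55 [met]
  Stage II.2 carried; the burden remains with the respondent.
Stage II.3 — burden on respondent; standard: a substantially-more-likely showing (weight is at least 69).
    (g): 67 < 69 [not met]
  Not every element is met, so the respondent fails to carry Stage II.3.
The analysis ends at Stage II.3; the petitioner prevails on this issue.
— Issue III —
Stage III.1 (petitioner, the preponderance of the evidence, weight is at least 53): (h) 54 (respondent's 50 disregarded) ≥ 53 — meets; (i) 52 < 53 — fails.
  Stage III.1 not carried; the petitioner fails its burden.
The respondent prevails on this issue.
Per-issue: Issue I → respondent; Issue II → petitioner; Issue III → respondent. The petitioner must prevail on a majority of issues; overall, the respondent prevails.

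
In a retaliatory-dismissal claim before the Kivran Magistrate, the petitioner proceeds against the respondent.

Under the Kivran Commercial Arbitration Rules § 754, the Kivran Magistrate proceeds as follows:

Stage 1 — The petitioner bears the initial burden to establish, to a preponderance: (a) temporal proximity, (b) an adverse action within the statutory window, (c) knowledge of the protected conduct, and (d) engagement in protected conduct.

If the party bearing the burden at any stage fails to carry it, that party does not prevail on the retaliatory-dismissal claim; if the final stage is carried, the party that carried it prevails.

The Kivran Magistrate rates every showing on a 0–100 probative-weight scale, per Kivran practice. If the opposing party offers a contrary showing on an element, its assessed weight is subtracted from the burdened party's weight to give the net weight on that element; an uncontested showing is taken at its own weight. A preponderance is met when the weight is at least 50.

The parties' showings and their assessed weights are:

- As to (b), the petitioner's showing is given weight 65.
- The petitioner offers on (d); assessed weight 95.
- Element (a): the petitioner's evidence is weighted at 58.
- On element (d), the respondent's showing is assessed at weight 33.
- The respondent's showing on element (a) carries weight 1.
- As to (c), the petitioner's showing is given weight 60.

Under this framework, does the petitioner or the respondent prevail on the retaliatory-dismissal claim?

Stage 1 — burden on petitioner; standard: a preponderance (weight is at least 50).
    (a): 58 − 1 = 57 ≥ 50 [met]
    (b): 65 ≥ 50 [met]
    (c): 60 ≥ 50 [met]
    (d): 95 − 33 = 62 ≥ 50 [met]
  The petitioner carries the last stage.
All stages carried — the petitioner prevails.

petitioner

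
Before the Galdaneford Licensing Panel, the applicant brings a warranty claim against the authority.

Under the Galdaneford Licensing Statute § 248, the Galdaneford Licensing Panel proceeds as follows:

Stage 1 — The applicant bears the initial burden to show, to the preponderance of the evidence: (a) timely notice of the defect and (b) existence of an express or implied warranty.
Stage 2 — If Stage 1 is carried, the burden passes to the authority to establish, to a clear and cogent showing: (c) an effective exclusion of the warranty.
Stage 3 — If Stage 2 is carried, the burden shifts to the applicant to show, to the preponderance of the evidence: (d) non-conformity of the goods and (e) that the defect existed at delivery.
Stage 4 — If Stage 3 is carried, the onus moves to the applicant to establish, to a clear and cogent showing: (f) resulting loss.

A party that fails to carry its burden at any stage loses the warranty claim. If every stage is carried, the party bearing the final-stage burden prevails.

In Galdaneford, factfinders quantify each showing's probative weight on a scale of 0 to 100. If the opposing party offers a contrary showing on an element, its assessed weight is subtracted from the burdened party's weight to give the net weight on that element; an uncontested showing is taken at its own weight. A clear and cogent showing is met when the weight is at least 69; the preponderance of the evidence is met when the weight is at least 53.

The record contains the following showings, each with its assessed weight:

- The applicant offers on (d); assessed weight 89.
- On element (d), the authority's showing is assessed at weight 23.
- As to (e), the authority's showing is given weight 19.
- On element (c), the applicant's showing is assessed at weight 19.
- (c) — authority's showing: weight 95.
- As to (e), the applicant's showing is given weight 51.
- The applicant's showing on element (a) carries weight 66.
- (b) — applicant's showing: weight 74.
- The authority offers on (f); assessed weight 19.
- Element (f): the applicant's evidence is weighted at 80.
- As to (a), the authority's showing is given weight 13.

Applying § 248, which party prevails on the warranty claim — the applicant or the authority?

Stage 1 — burden on applicant; standard: the preponderance of the evidence (weight is at least 53).
    (a): 66 − 13 = 53 ≥ 53 [met]
    (b): 74 ≥ 53 [met]
  All elements met. The burden passes to the authority.
Stage 2 — burden on authority; standard: a clear and cogent showing (weight is at least 69).
    (c): 95 − 19 = 76 ≥ 69 [met]
  The authority carries Stage 2; the applicant now bears the burden.
Stage 3 — burden on applicant; standard: the preponderance of the evidence (weight is at least 53).
    (d): 89 − 23 = 66 ≥ 53 [met]
    (e): 51 − 19 = 32 < 53 [not met]
  The applicant does not carry Stage 3.
The authority prevails.

authority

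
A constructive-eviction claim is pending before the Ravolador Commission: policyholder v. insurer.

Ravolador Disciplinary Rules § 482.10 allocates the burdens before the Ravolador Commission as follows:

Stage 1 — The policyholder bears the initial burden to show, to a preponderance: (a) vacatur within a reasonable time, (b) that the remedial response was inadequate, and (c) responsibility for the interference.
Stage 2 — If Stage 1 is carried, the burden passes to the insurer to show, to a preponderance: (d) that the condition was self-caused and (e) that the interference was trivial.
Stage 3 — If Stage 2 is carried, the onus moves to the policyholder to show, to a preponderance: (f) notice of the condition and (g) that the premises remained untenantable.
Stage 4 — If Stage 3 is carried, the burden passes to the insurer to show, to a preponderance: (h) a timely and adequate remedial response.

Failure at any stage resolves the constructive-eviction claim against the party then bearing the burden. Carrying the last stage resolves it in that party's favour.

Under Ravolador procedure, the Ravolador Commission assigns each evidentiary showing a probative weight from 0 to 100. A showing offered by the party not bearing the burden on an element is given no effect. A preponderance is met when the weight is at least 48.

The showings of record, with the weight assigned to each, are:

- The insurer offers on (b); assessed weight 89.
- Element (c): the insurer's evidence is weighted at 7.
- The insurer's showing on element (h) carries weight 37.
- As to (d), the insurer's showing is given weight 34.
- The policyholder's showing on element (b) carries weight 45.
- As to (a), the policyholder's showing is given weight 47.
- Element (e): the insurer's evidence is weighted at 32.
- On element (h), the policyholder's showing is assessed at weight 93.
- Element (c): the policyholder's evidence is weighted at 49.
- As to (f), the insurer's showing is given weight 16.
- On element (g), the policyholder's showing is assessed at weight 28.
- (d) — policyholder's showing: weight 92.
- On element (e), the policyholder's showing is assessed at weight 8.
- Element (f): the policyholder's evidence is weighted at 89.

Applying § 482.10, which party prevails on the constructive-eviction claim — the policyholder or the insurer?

insurer

Stage 1 — burden on policyholder; standard: a preponderance (weight is at least 48).
    (a): 47 < 48 [not met]
    (b): 45 (insurer's 89 disregarded) < 48 [not met]
    (c): 49 (insurer's 7 disregarded) ≥ 48 [met]
  The policyholder does not carry Stage 1.
The analysis ends at Stage 1; the insurer prevails.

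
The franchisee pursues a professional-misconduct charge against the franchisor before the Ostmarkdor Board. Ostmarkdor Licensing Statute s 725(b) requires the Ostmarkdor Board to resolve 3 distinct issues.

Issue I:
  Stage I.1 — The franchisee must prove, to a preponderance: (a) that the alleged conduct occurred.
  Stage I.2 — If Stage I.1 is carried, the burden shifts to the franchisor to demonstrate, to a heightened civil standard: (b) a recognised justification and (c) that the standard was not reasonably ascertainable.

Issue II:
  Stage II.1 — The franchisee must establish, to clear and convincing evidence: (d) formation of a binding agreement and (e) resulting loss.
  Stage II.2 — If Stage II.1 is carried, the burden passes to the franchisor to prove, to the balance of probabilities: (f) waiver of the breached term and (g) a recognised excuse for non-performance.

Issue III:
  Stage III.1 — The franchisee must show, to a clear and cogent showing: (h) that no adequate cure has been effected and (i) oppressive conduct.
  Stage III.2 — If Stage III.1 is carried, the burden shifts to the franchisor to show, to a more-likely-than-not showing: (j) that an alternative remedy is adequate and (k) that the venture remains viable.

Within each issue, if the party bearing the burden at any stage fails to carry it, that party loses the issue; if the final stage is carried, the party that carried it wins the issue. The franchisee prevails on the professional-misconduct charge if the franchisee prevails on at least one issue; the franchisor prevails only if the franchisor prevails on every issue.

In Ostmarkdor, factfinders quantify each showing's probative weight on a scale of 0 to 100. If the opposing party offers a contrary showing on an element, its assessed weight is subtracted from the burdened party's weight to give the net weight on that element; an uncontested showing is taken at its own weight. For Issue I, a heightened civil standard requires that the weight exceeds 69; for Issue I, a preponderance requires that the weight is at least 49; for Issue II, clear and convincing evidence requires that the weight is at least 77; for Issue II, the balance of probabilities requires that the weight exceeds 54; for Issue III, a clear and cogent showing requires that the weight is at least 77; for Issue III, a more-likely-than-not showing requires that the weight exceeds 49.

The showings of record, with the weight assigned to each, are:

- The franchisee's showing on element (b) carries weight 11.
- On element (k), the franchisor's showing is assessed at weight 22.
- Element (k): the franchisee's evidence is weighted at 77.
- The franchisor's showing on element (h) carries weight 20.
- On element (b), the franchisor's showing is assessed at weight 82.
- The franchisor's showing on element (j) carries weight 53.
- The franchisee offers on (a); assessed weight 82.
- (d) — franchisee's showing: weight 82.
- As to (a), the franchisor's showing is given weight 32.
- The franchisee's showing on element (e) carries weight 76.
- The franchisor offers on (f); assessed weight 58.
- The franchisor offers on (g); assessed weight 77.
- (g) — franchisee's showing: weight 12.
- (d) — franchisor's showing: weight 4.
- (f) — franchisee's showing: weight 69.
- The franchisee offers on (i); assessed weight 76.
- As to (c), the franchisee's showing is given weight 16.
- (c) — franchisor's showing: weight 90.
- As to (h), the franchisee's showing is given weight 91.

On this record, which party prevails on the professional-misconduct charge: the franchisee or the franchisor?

franchisor

— Issue I —
Stage I.1 (franchisee, a preponderance, weight is at least 49): (a) net 82−32=50 ≥ 49 — meets.
  Stage I.1 is satisfied; the onus moves to the franchisor.
Stage I.2 (franchisor, a heightened civil standard, weight exceeds 69): (b) net 82−11=71 > 69 — meets; (c) net 90−16=74 > 69 — meets.
  All elements met at the final stage.
With every stage satisfied, the franchisor prevails on this issue.
— Issue II —
Stage II.1 (franchisee, clear and convincing evidence, weight is at least 77): (d) net 82−4=78 ≥ 77 — meets; (e) 76 < 77 — fails.
  Stage II.1 not carried; the franchisee fails its burden.
The analysis ends at Stage II.1; the franchisor prevails on this issue.
— Issue III —
At Stage III.1 the franchisee must meet a clear and cogent showing (weight is at least 77): on (h) the weight is 91 less the opposing 20 gives net 71, which does not reach 77, so (h) does not meet the standard; on (i) the weight is 76, < 77, so (i) does not meet the standard.
  Not every element is met, so the franchisee fails to carry Stage III.1.
The analysis ends at Stage III.1; the franchisor prevails on this issue.
Per-issue: Issue I → franchisor; Issue II → franchisor; Issue III → franchisor. The franchisee must prevail on at least one issue; overall, the franchisor prevails.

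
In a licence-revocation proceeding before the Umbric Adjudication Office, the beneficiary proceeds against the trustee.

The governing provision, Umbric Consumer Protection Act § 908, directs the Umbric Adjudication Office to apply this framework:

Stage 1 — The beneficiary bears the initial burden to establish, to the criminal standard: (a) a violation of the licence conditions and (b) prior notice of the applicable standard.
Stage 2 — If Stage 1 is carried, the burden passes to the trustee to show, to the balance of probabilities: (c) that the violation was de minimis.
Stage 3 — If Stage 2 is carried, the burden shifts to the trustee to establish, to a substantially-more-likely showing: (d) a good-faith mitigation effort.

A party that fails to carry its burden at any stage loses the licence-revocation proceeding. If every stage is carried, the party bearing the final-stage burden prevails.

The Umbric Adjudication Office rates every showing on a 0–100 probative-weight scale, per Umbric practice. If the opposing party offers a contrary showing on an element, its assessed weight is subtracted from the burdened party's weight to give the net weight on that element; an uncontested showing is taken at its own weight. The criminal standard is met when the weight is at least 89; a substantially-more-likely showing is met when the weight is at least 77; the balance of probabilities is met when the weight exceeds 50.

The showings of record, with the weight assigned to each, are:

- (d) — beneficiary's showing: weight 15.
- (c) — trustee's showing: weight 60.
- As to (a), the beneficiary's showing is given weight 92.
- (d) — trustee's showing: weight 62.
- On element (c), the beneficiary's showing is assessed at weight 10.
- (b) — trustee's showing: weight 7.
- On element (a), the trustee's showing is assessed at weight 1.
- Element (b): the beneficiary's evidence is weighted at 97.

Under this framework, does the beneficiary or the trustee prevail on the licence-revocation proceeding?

beneficiary

Stage 1 (beneficiary, the criminal standard, weight is at least 89): (a) net 92−1=91 ≥ 89 — meets; (b) net 97−7=90 ≥ 89 — meets.
  All elements met. The burden passes to the trustee.
Stage 2 (trustee, the balance of probabilities, weight exceeds 50): (c) net 60−10=50 ≤ 50 — fails.
  The trustee does not carry Stage 2.
So the beneficiary prevails.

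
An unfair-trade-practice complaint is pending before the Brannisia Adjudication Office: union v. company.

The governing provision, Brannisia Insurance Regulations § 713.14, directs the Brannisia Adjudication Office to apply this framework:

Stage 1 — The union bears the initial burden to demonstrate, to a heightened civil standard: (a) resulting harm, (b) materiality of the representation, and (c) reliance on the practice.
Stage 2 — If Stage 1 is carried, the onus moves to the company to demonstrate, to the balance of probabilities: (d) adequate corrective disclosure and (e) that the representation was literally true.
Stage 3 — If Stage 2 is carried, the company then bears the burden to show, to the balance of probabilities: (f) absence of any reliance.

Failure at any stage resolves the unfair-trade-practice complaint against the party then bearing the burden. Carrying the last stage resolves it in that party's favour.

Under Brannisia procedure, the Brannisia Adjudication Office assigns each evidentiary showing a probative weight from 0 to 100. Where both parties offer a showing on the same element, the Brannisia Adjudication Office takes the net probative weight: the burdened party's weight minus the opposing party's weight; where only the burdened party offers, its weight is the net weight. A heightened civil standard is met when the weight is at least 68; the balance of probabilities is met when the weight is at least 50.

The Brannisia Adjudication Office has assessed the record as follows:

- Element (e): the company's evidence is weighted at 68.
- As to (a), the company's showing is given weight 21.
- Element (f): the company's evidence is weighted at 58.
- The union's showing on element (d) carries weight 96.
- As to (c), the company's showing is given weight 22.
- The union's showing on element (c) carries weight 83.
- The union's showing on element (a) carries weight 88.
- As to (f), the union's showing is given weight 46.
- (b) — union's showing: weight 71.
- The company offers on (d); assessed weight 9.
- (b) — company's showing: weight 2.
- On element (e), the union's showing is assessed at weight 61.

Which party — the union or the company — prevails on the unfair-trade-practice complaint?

company

At Stage 1 the union must meet a heightened civil standard (weight is at least 68): on (a) the weight is 88 less the opposing 21 gives net 67, < 68, so (a) does not meet the standard; on (b) the weight is 71 less the opposing 2 gives net 69, which does reach 68, so (b) meets the standard; on (c) the weight is 83 less the opposing 22 gives net 61, < 68, so (c) does not meet the standard.
  The union does not carry Stage 1.
So the company prevails.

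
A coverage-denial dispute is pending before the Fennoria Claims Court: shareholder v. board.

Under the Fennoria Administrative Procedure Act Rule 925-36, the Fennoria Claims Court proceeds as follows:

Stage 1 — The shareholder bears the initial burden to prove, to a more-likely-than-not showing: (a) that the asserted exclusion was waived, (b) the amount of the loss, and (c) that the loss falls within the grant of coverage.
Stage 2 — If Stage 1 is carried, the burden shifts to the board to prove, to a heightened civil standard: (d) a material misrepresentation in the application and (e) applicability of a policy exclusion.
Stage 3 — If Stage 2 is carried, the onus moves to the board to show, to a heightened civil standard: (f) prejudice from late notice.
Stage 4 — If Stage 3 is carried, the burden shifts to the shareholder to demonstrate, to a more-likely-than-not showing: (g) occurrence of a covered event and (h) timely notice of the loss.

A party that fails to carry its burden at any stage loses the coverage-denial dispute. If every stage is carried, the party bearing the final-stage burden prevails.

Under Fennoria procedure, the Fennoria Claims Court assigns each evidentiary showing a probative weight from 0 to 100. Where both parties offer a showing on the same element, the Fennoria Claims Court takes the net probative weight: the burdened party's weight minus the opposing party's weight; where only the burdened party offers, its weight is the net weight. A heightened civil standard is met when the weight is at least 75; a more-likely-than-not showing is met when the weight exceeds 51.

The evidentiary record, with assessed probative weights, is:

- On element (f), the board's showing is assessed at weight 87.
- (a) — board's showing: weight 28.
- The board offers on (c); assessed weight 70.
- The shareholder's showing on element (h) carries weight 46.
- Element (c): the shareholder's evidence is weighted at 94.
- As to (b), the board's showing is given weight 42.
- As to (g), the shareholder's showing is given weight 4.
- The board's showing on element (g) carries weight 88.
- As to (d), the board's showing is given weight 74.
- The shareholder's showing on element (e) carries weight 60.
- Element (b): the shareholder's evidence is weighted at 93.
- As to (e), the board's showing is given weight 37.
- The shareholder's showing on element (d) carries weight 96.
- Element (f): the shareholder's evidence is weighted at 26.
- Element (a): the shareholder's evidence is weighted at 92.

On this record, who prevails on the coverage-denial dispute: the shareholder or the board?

board

Stage 1 (shareholder, a more-likely-than-not showing, weight exceeds 51): (a) net 92−28=64 > 51 — meets; (b) net 93−42=51 ≤ 51 — fails; (c) net 94−70=24 ≤ 51 — fails.
  The shareholder does not carry Stage 1.
The analysis ends at Stage 1; the board prevails.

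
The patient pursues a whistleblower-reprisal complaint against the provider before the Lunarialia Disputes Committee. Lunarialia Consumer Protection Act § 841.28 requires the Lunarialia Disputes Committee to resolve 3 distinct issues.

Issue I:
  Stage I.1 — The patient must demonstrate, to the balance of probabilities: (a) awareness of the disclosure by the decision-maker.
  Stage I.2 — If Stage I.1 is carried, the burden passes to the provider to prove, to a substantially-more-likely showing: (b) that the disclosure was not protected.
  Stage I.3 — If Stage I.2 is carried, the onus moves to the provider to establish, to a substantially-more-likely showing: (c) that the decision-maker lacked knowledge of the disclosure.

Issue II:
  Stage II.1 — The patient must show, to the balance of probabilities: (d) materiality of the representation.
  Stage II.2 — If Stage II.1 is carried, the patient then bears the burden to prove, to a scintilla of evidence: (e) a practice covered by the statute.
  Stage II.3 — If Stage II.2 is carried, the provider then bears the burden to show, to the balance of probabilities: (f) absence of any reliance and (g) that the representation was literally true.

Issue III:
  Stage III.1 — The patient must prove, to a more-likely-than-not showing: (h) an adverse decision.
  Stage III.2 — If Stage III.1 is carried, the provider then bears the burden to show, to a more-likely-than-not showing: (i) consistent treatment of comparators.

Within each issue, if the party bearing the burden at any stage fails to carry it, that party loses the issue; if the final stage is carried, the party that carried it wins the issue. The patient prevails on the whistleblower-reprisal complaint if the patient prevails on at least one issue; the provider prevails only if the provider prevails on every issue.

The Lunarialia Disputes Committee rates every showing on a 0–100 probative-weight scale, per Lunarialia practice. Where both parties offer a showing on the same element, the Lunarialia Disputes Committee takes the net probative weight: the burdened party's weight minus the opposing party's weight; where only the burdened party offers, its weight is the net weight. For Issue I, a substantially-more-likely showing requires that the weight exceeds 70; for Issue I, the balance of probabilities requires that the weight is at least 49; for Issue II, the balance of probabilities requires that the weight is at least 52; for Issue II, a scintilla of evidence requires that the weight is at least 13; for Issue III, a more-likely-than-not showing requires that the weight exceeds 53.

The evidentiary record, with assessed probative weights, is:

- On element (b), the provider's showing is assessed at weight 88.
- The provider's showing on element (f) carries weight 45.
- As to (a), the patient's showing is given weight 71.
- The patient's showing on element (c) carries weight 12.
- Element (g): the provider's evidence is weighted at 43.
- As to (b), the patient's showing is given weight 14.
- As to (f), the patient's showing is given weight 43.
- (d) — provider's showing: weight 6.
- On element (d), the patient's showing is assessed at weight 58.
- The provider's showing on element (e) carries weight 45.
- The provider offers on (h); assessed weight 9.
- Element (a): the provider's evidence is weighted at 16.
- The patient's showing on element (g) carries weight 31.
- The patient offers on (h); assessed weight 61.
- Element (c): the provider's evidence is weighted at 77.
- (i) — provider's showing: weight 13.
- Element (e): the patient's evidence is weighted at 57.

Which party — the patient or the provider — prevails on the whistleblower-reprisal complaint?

— Issue I —
Stage I.1 — burden on patient; standard: the balance of probabilities (weight is at least 49).
    (a): 71 − 16 = 55 ≥ 49 [met]
  Stage I.1 is satisfied; the onus moves to the provider.
Stage I.2 — burden on provider; standard: a substantially-more-likely showing (weight exceeds 70).
    (b): 88 − 14 = 74 > 70 [met]
  Stage I.2 carried; the burden remains with the provider.
Stage I.3 — burden on provider; standard: a substantially-more-likely showing (weight exceeds 70).
    (c): 77 − 12 = 65 ≤ 70 [not met]
  The provider does not carry Stage I.3.
The patient prevails on this issue.
— Issue II —
Stage II.1 — burden on patient; standard: the balance of probabilities (weight is at least 52).
    (d): 58 − 6 = 52 ≥ 52 [met]
  Stage II.1 is satisfied; the patient continues to bear the burden.
Stage II.2 — burden on patient; standard: a scintilla of evidence (weight is at least 13).
    (e): 57 − 45 = 12 < 13 [not met]
  Not every element is met, so the patient fails to carry Stage II.2.
So the provider prevails on this issue.
— Issue III —
At Stage III.1 the patient must meet a more-likely-than-not showing (weight exceeds 53): on (h) the weight is 61 less the opposing 9 gives net 52, ≤ 53, so (h) does not meet the standard.
  Stage III.1 not carried; the patient fails its burden.
So the provider prevails on this issue.
Per-issue: Issue I → patient; Issue II → provider; Issue III → provider. The patient must prevail on at least one issue; overall, the patient prevails.

patient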